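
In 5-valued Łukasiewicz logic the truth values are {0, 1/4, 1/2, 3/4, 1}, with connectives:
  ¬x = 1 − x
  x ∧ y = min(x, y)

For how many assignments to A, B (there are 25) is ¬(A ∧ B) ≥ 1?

value 1: 9 assignments (counts)
value 3/4: 7 assignments
value 1/2: 5 assignments
value 1/4: 3 assignments
value 0: 1 assignment
So 9 of the 25 assignments meet the threshold.

9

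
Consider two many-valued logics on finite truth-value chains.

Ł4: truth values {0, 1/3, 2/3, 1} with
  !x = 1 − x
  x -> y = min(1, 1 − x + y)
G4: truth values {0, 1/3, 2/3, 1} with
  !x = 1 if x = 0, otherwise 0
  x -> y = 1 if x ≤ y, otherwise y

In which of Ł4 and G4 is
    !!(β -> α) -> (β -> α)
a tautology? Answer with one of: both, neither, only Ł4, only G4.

In Ł4: every assignment gives 1 — tautology.
In G4: at α = 1/3, β = 2/3 the value is 1/3 — not a tautology.

only Ł4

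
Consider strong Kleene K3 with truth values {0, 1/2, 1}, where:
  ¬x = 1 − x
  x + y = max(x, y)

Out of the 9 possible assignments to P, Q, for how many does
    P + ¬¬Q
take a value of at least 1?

P = 0, Q = 0 ↦ 0  <
P = 0, Q = 1/2 ↦ 1/2  <
P = 0, Q = 1 ↦ 1  ≥
P = 1/2, Q = 0 ↦ 1/2  <
P = 1/2, Q = 1/2 ↦ 1/2  <
P = 1/2, Q = 1 ↦ 1  ≥
P = 1, Q = 0 ↦ 1  ≥
P = 1, Q = 1/2 ↦ 1  ≥
P = 1, Q = 1 ↦ 1  ≥
So 5 of the 9 assignments meet the threshold.

5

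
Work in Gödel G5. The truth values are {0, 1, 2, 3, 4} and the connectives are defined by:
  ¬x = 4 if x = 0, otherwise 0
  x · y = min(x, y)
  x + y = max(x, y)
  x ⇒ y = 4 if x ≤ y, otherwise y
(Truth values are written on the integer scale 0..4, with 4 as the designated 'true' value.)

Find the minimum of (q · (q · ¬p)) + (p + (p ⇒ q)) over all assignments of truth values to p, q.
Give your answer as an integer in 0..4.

Take p = 1, q = 0:
¬p = ¬1 = 0
q · ¬p = 0 · 0 = 0
q · (q · ¬p) = 0 · 0 = 0
p ⇒ q = 1 ⇒ 0 = 0
p + (p ⇒ q) = 1 + 0 = 1
(q · (q · ¬p)) + (p + (p ⇒ q)) = 0 + 1 = 1
No assignment yields a value below 1, so this is the minimum.

1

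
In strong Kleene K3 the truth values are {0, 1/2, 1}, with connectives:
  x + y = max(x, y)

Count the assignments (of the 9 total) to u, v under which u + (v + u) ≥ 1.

u = 0, v = 0 ↦ 0  <
u = 0, v = 1/2 ↦ 1/2  <
u = 0, v = 1 ↦ 1  ≥
u = 1/2, v = 0 ↦ 1/2  <
u = 1/2, v = 1/2 ↦ 1/2  <
u = 1/2, v = 1 ↦ 1  ≥
u = 1, v = 0 ↦ 1  ≥
u = 1, v = 1/2 ↦ 1  ≥
u = 1, v = 1 ↦ 1  ≥
So 5 of the 9 assignments meet the threshold.

5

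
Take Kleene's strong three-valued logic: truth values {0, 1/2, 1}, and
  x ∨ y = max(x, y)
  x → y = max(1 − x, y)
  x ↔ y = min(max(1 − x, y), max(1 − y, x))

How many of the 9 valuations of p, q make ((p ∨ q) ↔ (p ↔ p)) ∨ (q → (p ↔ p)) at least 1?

7

p = 0, q = 0 ↦ 1  ≥
p = 0, q = 1/2 ↦ 1  ≥
p = 0, q = 1 ↦ 1  ≥
p = 1/2, q = 0 ↦ 1  ≥
p = 1/2, q = 1/2 ↦ 1/2  <
p = 1/2, q = 1 ↦ 1/2  <
p = 1, q = 0 ↦ 1  ≥
p = 1, q = 1/2 ↦ 1  ≥
p = 1, q = 1 ↦ 1  ≥
So 7 of the 9 assignments meet the threshold.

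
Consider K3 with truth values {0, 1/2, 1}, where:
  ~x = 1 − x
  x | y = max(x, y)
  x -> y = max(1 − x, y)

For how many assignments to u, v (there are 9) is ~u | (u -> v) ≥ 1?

5

u = 0, v = 0 ↦ 1  ≥
u = 0, v = 1/2 ↦ 1  ≥
u = 0, v = 1 ↦ 1  ≥
u = 1/2, v = 0 ↦ 1/2  <
u = 1/2, v = 1/2 ↦ 1/2  <
u = 1/2, v = 1 ↦ 1  ≥
u = 1, v = 0 ↦ 0  <
u = 1, v = 1/2 ↦ 1/2  <
u = 1, v = 1 ↦ 1  ≥
So 5 of the 9 assignments meet the threshold.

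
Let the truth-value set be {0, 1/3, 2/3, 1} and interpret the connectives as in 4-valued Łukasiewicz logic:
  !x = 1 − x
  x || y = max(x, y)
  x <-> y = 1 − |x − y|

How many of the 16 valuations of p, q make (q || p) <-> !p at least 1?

p = 0, q = 0 ↦ 0  <
p = 0, q = 1/3 ↦ 1/3  <
p = 0, q = 2/3 ↦ 2/3  <
p = 0, q = 1 ↦ 1  ≥
p = 1/3, q = 0 ↦ 2/3  <
p = 1/3, q = 1/3 ↦ 2/3  <
p = 1/3, q = 2/3 ↦ 1  ≥
p = 1/3, q = 1 ↦ 2/3  <
p = 2/3, q = 0 ↦ 2/3  <
p = 2/3, q = 1/3 ↦ 2/3  <
p = 2/3, q = 2/3 ↦ 2/3  <
p = 2/3, q = 1 ↦ 1/3  <
p = 1, q = 0 ↦ 0  <
p = 1, q = 1/3 ↦ 0  <
p = 1, q = 2/3 ↦ 0  <
p = 1, q = 1 ↦ 0  <
So 2 of the 16 assignments meet the threshold.

2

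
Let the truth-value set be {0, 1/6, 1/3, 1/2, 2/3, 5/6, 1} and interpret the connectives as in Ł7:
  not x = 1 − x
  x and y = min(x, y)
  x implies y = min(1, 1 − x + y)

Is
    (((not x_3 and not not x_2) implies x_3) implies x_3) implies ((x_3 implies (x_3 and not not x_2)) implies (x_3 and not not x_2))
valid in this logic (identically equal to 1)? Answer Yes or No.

Counterexample: take x_2 = 1/6, x_3 = 0.
not x_3 = not 0 = 1
not x_2 = not 1/6 = 5/6
not not x_2 = not 5/6 = 1/6
not x_3 and not not x_2 = 1 and 1/6 = 1/6
(not x_3 and not not x_2) implies x_3 = 1/6 implies 0 = 5/6
((not x_3 and not not x_2) implies x_3) implies x_3 = 5/6 implies 0 = 1/6
not x_2 = not 1/6 = 5/6
not not x_2 = not 5/6 = 1/6
x_3 and not not x_2 = 0 and 1/6 = 0
x_3 implies (x_3 and not not x_2) = 0 implies 0 = 1
not x_2 = not 1/6 = 5/6
not not x_2 = not 5/6 = 1/6
x_3 and not not x_2 = 0 and 1/6 = 0
(x_3 implies (x_3 and not not x_2)) implies (x_3 and not not x_2) = 1 implies 0 = 0
(((not x_3 and not not x_2) implies x_3) implies x_3) implies ((x_3 implies (x_3 and not not x_2)) implies (x_3 and not not x_2)) = 1/6 implies 0 = 5/6
This gives 5/6 ≠ 1.

No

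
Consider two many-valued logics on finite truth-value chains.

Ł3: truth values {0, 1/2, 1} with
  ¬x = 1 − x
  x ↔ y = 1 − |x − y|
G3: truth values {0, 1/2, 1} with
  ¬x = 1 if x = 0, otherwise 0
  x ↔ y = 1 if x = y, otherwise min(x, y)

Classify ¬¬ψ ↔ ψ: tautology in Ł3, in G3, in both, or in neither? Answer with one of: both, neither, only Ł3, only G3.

In Ł3: every assignment gives 1 — tautology.
In G3: at ψ = 1/2 the value is 1/2 — not a tautology.

only Ł3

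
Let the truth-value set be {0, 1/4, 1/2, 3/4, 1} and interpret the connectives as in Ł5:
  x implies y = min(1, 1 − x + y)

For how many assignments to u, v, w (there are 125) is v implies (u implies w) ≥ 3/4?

115

value 1: 105 assignments (counts)
value 3/4: 10 assignments (counts)
value 1/2: 6 assignments
value 1/4: 3 assignments
value 0: 1 assignment
So 115 of the 125 assignments meet the threshold.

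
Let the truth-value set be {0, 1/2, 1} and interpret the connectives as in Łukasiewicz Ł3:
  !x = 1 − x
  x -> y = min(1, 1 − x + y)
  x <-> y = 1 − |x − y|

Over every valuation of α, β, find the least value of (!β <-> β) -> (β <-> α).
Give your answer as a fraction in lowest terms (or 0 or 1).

1/2

Take α = 0, β = 1/2:
!β = !1/2 = 1/2
!β <-> β = 1/2 <-> 1/2 = 1
β <-> α = 1/2 <-> 0 = 1/2
(!β <-> β) -> (β <-> α) = 1 -> 1/2 = 1/2
No assignment yields a value below 1/2, so this is the minimum.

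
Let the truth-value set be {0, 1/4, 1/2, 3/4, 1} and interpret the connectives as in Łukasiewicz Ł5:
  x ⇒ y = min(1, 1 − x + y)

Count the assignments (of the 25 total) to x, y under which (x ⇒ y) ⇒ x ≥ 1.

9

value 1: 9 assignments (counts)
value 3/4: 3 assignments
value 1/2: 4 assignments
value 1/4: 4 assignments
value 0: 5 assignments
So 9 of the 25 assignments meet the threshold.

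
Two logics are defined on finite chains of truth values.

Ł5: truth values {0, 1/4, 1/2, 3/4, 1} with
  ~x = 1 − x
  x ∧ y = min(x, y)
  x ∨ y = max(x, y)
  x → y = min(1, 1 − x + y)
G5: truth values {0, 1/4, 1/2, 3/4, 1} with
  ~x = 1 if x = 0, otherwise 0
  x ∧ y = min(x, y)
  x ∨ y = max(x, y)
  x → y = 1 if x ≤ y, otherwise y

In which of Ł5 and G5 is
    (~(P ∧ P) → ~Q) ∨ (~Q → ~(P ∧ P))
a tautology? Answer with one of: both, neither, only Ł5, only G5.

In Ł5: every assignment gives 1 — tautology.
In G5: every assignment gives 1 — tautology.

both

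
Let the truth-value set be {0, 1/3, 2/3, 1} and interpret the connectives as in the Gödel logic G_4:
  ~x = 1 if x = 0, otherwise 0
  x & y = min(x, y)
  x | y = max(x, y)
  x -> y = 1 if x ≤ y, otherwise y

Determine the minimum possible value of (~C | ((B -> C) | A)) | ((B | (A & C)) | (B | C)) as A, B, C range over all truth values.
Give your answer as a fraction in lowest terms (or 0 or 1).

2/3

Take A = 0, B = 2/3, C = 1/3:
~C = ~1/3 = 0
B -> C = 2/3 -> 1/3 = 1/3
(B -> C) | A = 1/3 | 0 = 1/3
~C | ((B -> C) | A) = 0 | 1/3 = 1/3
A & C = 0 & 1/3 = 0
B | (A & C) = 2/3 | 0 = 2/3
B | C = 2/3 | 1/3 = 2/3
(B | (A & C)) | (B | C) = 2/3 | 2/3 = 2/3
(~C | ((B -> C) | A)) | ((B | (A & C)) | (B | C)) = 1/3 | 2/3 = 2/3
No assignment yields a value below 2/3, so this is the minimum.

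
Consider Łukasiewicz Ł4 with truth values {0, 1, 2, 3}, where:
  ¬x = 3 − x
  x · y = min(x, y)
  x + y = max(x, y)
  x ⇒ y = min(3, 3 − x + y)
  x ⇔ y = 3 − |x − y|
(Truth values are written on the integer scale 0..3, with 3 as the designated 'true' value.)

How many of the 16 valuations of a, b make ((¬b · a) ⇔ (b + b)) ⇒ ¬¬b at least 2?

13

a = 0, b = 0 ↦ 0  <
a = 0, b = 1 ↦ 2  ≥
a = 0, b = 2 ↦ 3  ≥
a = 0, b = 3 ↦ 3  ≥
a = 1, b = 0 ↦ 1  <
a = 1, b = 1 ↦ 1  <
a = 1, b = 2 ↦ 3  ≥
a = 1, b = 3 ↦ 3  ≥
a = 2, b = 0 ↦ 2  ≥
a = 2, b = 1 ↦ 2  ≥
a = 2, b = 2 ↦ 3  ≥
a = 2, b = 3 ↦ 3  ≥
a = 3, b = 0 ↦ 3  ≥
a = 3, b = 1 ↦ 2  ≥
a = 3, b = 2 ↦ 3  ≥
a = 3, b = 3 ↦ 3  ≥
So 13 of the 16 assignments meet the threshold.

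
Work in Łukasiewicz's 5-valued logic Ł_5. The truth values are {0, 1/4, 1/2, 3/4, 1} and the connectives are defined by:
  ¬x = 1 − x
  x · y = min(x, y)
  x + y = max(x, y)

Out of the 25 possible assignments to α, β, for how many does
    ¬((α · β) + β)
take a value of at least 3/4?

10

value 1: 5 assignments (counts)
value 3/4: 5 assignments (counts)
value 1/2: 5 assignments
value 1/4: 5 assignments
value 0: 5 assignments
So 10 of the 25 assignments meet the threshold.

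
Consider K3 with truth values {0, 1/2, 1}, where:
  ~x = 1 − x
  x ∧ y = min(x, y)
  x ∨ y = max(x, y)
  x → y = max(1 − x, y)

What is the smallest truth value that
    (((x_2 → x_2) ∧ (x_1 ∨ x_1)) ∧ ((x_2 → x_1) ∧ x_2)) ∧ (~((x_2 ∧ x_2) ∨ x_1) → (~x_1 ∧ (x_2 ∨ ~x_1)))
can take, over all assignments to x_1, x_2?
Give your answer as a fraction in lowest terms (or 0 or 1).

Take x_1 = 0, x_2 = 0:
x_2 → x_2 = 0 → 0 = 1
x_1 ∨ x_1 = 0 ∨ 0 = 0
(x_2 → x_2) ∧ (x_1 ∨ x_1) = 1 ∧ 0 = 0
x_2 → x_1 = 0 → 0 = 1
(x_2 → x_1) ∧ x_2 = 1 ∧ 0 = 0
((x_2 → x_2) ∧ (x_1 ∨ x_1)) ∧ ((x_2 → x_1) ∧ x_2) = 0 ∧ 0 = 0
x_2 ∧ x_2 = 0 ∧ 0 = 0
(x_2 ∧ x_2) ∨ x_1 = 0 ∨ 0 = 0
~((x_2 ∧ x_2) ∨ x_1) = ~0 = 1
~x_1 = ~0 = 1
~x_1 = ~0 = 1
x_2 ∨ ~x_1 = 0 ∨ 1 = 1
~x_1 ∧ (x_2 ∨ ~x_1) = 1 ∧ 1 = 1
~((x_2 ∧ x_2) ∨ x_1) → (~x_1 ∧ (x_2 ∨ ~x_1)) = 1 → 1 = 1
(((x_2 → x_2) ∧ (x_1 ∨ x_1)) ∧ ((x_2 → x_1) ∧ x_2)) ∧ (~((x_2 ∧ x_2) ∨ x_1) → (~x_1 ∧ (x_2 ∨ ~x_1))) = 0 ∧ 1 = 0
No assignment yields a value below 0, so this is the minimum.

0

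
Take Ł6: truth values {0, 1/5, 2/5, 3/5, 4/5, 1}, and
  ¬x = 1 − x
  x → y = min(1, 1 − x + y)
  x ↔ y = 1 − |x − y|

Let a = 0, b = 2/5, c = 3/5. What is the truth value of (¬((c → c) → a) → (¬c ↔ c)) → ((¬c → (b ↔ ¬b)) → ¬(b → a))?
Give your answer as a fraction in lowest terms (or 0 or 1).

3/5

c → c = 3/5 → 3/5 = 1
(c → c) → a = 1 → 0 = 0
¬((c → c) → a) = ¬0 = 1
¬c = ¬3/5 = 2/5
¬c ↔ c = 2/5 ↔ 3/5 = 4/5
¬((c → c) → a) → (¬c ↔ c) = 1 → 4/5 = 4/5
¬c = ¬3/5 = 2/5
¬b = ¬2/5 = 3/5
b ↔ ¬b = 2/5 ↔ 3/5 = 4/5
¬c → (b ↔ ¬b) = 2/5 → 4/5 = 1
b → a = 2/5 → 0 = 3/5
¬(b → a) = ¬3/5 = 2/5
(¬c → (b ↔ ¬b)) → ¬(b → a) = 1 → 2/5 = 2/5
(¬((c → c) → a) → (¬c ↔ c)) → ((¬c → (b ↔ ¬b)) → ¬(b → a)) = 4/5 → 2/5 = 3/5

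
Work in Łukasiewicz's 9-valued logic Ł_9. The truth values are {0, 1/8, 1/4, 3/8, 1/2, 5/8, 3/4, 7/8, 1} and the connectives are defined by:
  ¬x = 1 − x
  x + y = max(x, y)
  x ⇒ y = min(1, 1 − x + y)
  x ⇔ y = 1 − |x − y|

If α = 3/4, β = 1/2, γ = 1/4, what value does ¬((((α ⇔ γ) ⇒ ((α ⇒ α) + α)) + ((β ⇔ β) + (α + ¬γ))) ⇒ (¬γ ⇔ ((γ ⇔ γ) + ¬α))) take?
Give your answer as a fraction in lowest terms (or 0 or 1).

α ⇔ γ = 3/4 ⇔ 1/4 = 1/2
α ⇒ α = 3/4 ⇒ 3/4 = 1
(α ⇒ α) + α = 1 + 3/4 = 1
(α ⇔ γ) ⇒ ((α ⇒ α) + α) = 1/2 ⇒ 1 = 1
β ⇔ β = 1/2 ⇔ 1/2 = 1
¬γ = ¬1/4 = 3/4
α + ¬γ = 3/4 + 3/4 = 3/4
(β ⇔ β) + (α + ¬γ) = 1 + 3/4 = 1
((α ⇔ γ) ⇒ ((α ⇒ α) + α)) + ((β ⇔ β) + (α + ¬γ)) = 1 + 1 = 1
¬γ = ¬1/4 = 3/4
γ ⇔ γ = 1/4 ⇔ 1/4 = 1
¬α = ¬3/4 = 1/4
(γ ⇔ γ) + ¬α = 1 + 1/4 = 1
¬γ ⇔ ((γ ⇔ γ) + ¬α) = 3/4 ⇔ 1 = 3/4
(((α ⇔ γ) ⇒ ((α ⇒ α) + α)) + ((β ⇔ β) + (α + ¬γ))) ⇒ (¬γ ⇔ ((γ ⇔ γ) + ¬α)) = 1 ⇒ 3/4 = 3/4
¬((((α ⇔ γ) ⇒ ((α ⇒ α) + α)) + ((β ⇔ β) + (α + ¬γ))) ⇒ (¬γ ⇔ ((γ ⇔ γ) + ¬α))) = ¬3/4 = 1/4

1/4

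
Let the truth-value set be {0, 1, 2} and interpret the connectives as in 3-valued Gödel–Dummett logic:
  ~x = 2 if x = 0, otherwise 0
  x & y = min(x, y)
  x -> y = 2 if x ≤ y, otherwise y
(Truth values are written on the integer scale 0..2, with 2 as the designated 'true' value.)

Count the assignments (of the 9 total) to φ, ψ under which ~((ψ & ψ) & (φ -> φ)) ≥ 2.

φ = 0, ψ = 0 ↦ 2  ≥
φ = 0, ψ = 1 ↦ 0  <
φ = 0, ψ = 2 ↦ 0  <
φ = 1, ψ = 0 ↦ 2  ≥
φ = 1, ψ = 1 ↦ 0  <
φ = 1, ψ = 2 ↦ 0  <
φ = 2, ψ = 0 ↦ 2  ≥
φ = 2, ψ = 1 ↦ 0  <
φ = 2, ψ = 2 ↦ 0  <
So 3 of the 9 assignments meet the threshold.

3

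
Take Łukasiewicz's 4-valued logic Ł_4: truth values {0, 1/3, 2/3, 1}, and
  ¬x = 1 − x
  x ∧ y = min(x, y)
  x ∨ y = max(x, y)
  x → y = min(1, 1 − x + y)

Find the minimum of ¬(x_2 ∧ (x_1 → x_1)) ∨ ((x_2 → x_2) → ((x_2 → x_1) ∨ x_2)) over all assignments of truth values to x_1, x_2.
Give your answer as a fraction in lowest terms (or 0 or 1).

Take x_1 = 0, x_2 = 1/3:
x_1 → x_1 = 0 → 0 = 1
x_2 ∧ (x_1 → x_1) = 1/3 ∧ 1 = 1/3
¬(x_2 ∧ (x_1 → x_1)) = ¬1/3 = 2/3
x_2 → x_2 = 1/3 → 1/3 = 1
x_2 → x_1 = 1/3 → 0 = 2/3
(x_2 → x_1) ∨ x_2 = 2/3 ∨ 1/3 = 2/3
(x_2 → x_2) → ((x_2 → x_1) ∨ x_2) = 1 → 2/3 = 2/3
¬(x_2 ∧ (x_1 → x_1)) ∨ ((x_2 → x_2) → ((x_2 → x_1) ∨ x_2)) = 2/3 ∨ 2/3 = 2/3
No assignment yields a value below 2/3, so this is the minimum.

2/3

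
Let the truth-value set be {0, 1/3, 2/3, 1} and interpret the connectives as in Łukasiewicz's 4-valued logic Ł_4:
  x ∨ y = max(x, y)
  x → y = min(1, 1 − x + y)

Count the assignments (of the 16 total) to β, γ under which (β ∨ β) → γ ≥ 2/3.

β = 0, γ = 0 ↦ 1  ≥
β = 0, γ = 1/3 ↦ 1  ≥
β = 0, γ = 2/3 ↦ 1  ≥
β = 0, γ = 1 ↦ 1  ≥
β = 1/3, γ = 0 ↦ 2/3  ≥
β = 1/3, γ = 1/3 ↦ 1  ≥
β = 1/3, γ = 2/3 ↦ 1  ≥
β = 1/3, γ = 1 ↦ 1  ≥
β = 2/3, γ = 0 ↦ 1/3  <
β = 2/3, γ = 1/3 ↦ 2/3  ≥
β = 2/3, γ = 2/3 ↦ 1  ≥
β = 2/3, γ = 1 ↦ 1  ≥
β = 1, γ = 0 ↦ 0  <
β = 1, γ = 1/3 ↦ 1/3  <
β = 1, γ = 2/3 ↦ 2/3  ≥
β = 1, γ = 1 ↦ 1  ≥
So 13 of the 16 assignments meet the threshold.

13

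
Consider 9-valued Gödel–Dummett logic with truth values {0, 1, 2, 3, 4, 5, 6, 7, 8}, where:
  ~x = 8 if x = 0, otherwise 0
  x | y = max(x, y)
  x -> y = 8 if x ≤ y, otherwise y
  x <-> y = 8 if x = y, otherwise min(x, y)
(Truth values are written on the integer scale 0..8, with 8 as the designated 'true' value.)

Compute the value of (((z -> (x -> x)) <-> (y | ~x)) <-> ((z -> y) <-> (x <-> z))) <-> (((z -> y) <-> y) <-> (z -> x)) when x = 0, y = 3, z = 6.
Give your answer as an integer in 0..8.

x -> x = 0 -> 0 = 8
z -> (x -> x) = 6 -> 8 = 8
~x = ~0 = 8
y | ~x = 3 | 8 = 8
(z -> (x -> x)) <-> (y | ~x) = 8 <-> 8 = 8
z -> y = 6 -> 3 = 3
x <-> z = 0 <-> 6 = 0
(z -> y) <-> (x <-> z) = 3 <-> 0 = 0
((z -> (x -> x)) <-> (y | ~x)) <-> ((z -> y) <-> (x <-> z)) = 8 <-> 0 = 0
z -> y = 6 -> 3 = 3
(z -> y) <-> y = 3 <-> 3 = 8
z -> x = 6 -> 0 = 0
((z -> y) <-> y) <-> (z -> x) = 8 <-> 0 = 0
(((z -> (x -> x)) <-> (y | ~x)) <-> ((z -> y) <-> (x <-> z))) <-> (((z -> y) <-> y) <-> (z -> x)) = 0 <-> 0 = 8

8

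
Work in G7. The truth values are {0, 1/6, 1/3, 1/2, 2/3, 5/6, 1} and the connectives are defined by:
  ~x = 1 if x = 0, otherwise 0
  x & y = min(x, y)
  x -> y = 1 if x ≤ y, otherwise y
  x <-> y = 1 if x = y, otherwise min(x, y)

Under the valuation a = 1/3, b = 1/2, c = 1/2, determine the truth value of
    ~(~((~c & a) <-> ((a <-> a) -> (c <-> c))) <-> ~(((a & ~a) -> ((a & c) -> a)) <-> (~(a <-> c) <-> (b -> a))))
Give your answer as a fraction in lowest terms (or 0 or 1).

~c = ~1/2 = 0
~c & a = 0 & 1/3 = 0
a <-> a = 1/3 <-> 1/3 = 1
c <-> c = 1/2 <-> 1/2 = 1
(a <-> a) -> (c <-> c) = 1 -> 1 = 1
(~c & a) <-> ((a <-> a) -> (c <-> c)) = 0 <-> 1 = 0
~((~c & a) <-> ((a <-> a) -> (c <-> c))) = ~0 = 1
~a = ~1/3 = 0
a & ~a = 1/3 & 0 = 0
a & c = 1/3 & 1/2 = 1/3
(a & c) -> a = 1/3 -> 1/3 = 1
(a & ~a) -> ((a & c) -> a) = 0 -> 1 = 1
a <-> c = 1/3 <-> 1/2 = 1/3
~(a <-> c) = ~1/3 = 0
b -> a = 1/2 -> 1/3 = 1/3
~(a <-> c) <-> (b -> a) = 0 <-> 1/3 = 0
((a & ~a) -> ((a & c) -> a)) <-> (~(a <-> c) <-> (b -> a)) = 1 <-> 0 = 0
~(((a & ~a) -> ((a & c) -> a)) <-> (~(a <-> c) <-> (b -> a))) = ~0 = 1
~((~c & a) <-> ((a <-> a) -> (c <-> c))) <-> ~(((a & ~a) -> ((a & c) -> a)) <-> (~(a <-> c) <-> (b -> a))) = 1 <-> 1 = 1
~(~((~c & a) <-> ((a <-> a) -> (c <-> c))) <-> ~(((a & ~a) -> ((a & c) -> a)) <-> (~(a <-> c) <-> (b -> a)))) = ~1 = 0

0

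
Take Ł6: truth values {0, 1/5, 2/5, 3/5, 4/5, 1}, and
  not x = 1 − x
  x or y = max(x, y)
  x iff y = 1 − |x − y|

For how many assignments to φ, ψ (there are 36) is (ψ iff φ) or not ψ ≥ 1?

11

value 1: 11 assignments (counts)
value 4/5: 12 assignments
value 3/5: 7 assignments
value 2/5: 3 assignments
value 1/5: 2 assignments
value 0: 1 assignment
So 11 of the 36 assignments meet the threshold.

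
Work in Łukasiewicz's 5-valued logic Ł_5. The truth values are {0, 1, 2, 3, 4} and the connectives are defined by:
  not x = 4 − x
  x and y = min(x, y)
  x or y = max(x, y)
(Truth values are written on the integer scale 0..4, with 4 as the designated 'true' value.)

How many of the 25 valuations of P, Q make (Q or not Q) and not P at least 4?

value 4: 2 assignments (counts)
value 3: 6 assignments
value 2: 7 assignments
value 1: 5 assignments
value 0: 5 assignments
So 2 of the 25 assignments meet the threshold.

2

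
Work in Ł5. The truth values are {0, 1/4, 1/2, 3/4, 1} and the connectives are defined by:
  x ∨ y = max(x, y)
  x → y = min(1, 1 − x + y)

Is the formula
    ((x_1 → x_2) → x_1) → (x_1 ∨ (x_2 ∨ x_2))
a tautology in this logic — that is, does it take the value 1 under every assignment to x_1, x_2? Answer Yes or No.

No

Counterexample: take x_1 = 1/4, x_2 = 0.
x_1 → x_2 = 1/4 → 0 = 3/4
(x_1 → x_2) → x_1 = 3/4 → 1/4 = 1/2
x_2 ∨ x_2 = 0 ∨ 0 = 0
x_1 ∨ (x_2 ∨ x_2) = 1/4 ∨ 0 = 1/4
((x_1 → x_2) → x_1) → (x_1 ∨ (x_2 ∨ x_2)) = 1/2 → 1/4 = 3/4
This gives 3/4 ≠ 1.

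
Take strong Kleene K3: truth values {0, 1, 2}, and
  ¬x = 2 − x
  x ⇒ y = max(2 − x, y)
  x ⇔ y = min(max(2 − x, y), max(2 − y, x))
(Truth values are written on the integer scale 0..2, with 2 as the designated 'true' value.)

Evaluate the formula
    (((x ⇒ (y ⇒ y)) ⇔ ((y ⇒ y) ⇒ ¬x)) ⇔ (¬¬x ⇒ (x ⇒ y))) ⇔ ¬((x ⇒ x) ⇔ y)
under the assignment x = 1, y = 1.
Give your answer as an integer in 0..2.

y ⇒ y = 1 ⇒ 1 = 1
x ⇒ (y ⇒ y) = 1 ⇒ 1 = 1
y ⇒ y = 1 ⇒ 1 = 1
¬x = ¬1 = 1
(y ⇒ y) ⇒ ¬x = 1 ⇒ 1 = 1
(x ⇒ (y ⇒ y)) ⇔ ((y ⇒ y) ⇒ ¬x) = 1 ⇔ 1 = 1
¬x = ¬1 = 1
¬¬x = ¬1 = 1
x ⇒ y = 1 ⇒ 1 = 1
¬¬x ⇒ (x ⇒ y) = 1 ⇒ 1 = 1
((x ⇒ (y ⇒ y)) ⇔ ((y ⇒ y) ⇒ ¬x)) ⇔ (¬¬x ⇒ (x ⇒ y)) = 1 ⇔ 1 = 1
x ⇒ x = 1 ⇒ 1 = 1
(x ⇒ x) ⇔ y = 1 ⇔ 1 = 1
¬((x ⇒ x) ⇔ y) = ¬1 = 1
(((x ⇒ (y ⇒ y)) ⇔ ((y ⇒ y) ⇒ ¬x)) ⇔ (¬¬x ⇒ (x ⇒ y))) ⇔ ¬((x ⇒ x) ⇔ y) = 1 ⇔ 1 = 1

1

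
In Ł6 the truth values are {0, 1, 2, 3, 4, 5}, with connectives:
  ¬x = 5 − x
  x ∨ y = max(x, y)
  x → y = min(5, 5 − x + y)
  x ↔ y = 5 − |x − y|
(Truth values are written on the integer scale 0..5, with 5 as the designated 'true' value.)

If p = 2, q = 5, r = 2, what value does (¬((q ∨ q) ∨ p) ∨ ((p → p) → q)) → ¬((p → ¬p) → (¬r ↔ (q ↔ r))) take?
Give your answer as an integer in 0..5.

1

q ∨ q = 5 ∨ 5 = 5
(q ∨ q) ∨ p = 5 ∨ 2 = 5
¬((q ∨ q) ∨ p) = ¬5 = 0
p → p = 2 → 2 = 5
(p → p) → q = 5 → 5 = 5
¬((q ∨ q) ∨ p) ∨ ((p → p) → q) = 0 ∨ 5 = 5
¬p = ¬2 = 3
p → ¬p = 2 → 3 = 5
¬r = ¬2 = 3
q ↔ r = 5 ↔ 2 = 2
¬r ↔ (q ↔ r) = 3 ↔ 2 = 4
(p → ¬p) → (¬r ↔ (q ↔ r)) = 5 → 4 = 4
¬((p → ¬p) → (¬r ↔ (q ↔ r))) = ¬4 = 1
(¬((q ∨ q) ∨ p) ∨ ((p → p) → q)) → ¬((p → ¬p) → (¬r ↔ (q ↔ r))) = 5 → 1 = 1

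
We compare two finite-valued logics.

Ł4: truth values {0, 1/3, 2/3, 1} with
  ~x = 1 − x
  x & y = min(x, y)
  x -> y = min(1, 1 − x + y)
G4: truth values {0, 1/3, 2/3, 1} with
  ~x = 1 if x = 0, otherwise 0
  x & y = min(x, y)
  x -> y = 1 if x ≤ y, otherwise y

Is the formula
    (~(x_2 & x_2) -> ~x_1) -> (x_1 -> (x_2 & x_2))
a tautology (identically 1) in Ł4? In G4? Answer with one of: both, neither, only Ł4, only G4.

In Ł4: every assignment gives 1 — tautology.
In G4: at x_1 = 2/3, x_2 = 1/3 the value is 1/3 — not a tautology.

only Ł4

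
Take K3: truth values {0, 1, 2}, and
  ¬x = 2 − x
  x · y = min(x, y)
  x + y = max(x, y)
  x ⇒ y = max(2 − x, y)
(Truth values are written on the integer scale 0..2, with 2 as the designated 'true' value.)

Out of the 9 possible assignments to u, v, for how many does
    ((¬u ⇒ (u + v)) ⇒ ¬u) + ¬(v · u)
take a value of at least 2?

u = 0, v = 0 ↦ 2  ≥
u = 0, v = 1 ↦ 2  ≥
u = 0, v = 2 ↦ 2  ≥
u = 1, v = 0 ↦ 2  ≥
u = 1, v = 1 ↦ 1  <
u = 1, v = 2 ↦ 1  <
u = 2, v = 0 ↦ 2  ≥
u = 2, v = 1 ↦ 1  <
u = 2, v = 2 ↦ 0  <
So 5 of the 9 assignments meet the threshold.

5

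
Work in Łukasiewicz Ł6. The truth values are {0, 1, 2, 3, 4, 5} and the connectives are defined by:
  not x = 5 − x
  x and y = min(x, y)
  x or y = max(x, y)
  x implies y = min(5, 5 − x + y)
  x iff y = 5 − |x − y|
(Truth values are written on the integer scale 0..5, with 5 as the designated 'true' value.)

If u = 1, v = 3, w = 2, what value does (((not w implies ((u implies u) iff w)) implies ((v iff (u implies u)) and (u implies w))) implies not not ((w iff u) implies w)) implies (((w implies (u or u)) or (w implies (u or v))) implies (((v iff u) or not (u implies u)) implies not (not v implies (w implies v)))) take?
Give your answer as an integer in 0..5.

3

not w = not 2 = 3
u implies u = 1 implies 1 = 5
(u implies u) iff w = 5 iff 2 = 2
not w implies ((u implies u) iff w) = 3 implies 2 = 4
u implies u = 1 implies 1 = 5
v iff (u implies u) = 3 iff 5 = 3
u implies w = 1 implies 2 = 5
(v iff (u implies u)) and (u implies w) = 3 and 5 = 3
(not w implies ((u implies u) iff w)) implies ((v iff (u implies u)) and (u implies w)) = 4 implies 3 = 4
w iff u = 2 iff 1 = 4
(w iff u) implies w = 4 implies 2 = 3
not ((w iff u) implies w) = not 3 = 2
not not ((w iff u) implies w) = not 2 = 3
((not w implies ((u implies u) iff w)) implies ((v iff (u implies u)) and (u implies w))) implies not not ((w iff u) implies w) = 4 implies 3 = 4
u or u = 1 or 1 = 1
w implies (u or u) = 2 implies 1 = 4
u or v = 1 or 3 = 3
w implies (u or v) = 2 implies 3 = 5
(w implies (u or u)) or (w implies (u or v)) = 4 or 5 = 5
v iff u = 3 iff 1 = 3
u implies u = 1 implies 1 = 5
not (u implies u) = not 5 = 0
(v iff u) or not (u implies u) = 3 or 0 = 3
not v = not 3 = 2
w implies v = 2 implies 3 = 5
not v implies (w implies v) = 2 implies 5 = 5
not (not v implies (w implies v)) = not 5 = 0
((v iff u) or not (u implies u)) implies not (not v implies (w implies v)) = 3 implies 0 = 2
((w implies (u or u)) or (w implies (u or v))) implies (((v iff u) or not (u implies u)) implies not (not v implies (w implies v))) = 5 implies 2 = 2
(((not w implies ((u implies u) iff w)) implies ((v iff (u implies u)) and (u implies w))) implies not not ((w iff u) implies w)) implies (((w implies (u or u)) or (w implies (u or v))) implies (((v iff u) or not (u implies u)) implies not (not v implies (w implies v)))) = 4 implies 2 = 3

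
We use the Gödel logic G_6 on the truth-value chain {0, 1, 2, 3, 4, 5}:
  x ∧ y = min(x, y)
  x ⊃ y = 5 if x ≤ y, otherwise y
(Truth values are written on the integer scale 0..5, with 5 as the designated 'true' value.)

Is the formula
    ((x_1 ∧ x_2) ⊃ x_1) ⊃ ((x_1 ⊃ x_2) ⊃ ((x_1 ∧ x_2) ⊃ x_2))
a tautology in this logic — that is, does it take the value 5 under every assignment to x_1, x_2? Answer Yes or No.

Yes

At x_1 = 0, x_2 = 1, for instance:
x_1 ∧ x_2 = 0 ∧ 1 = 0
(x_1 ∧ x_2) ⊃ x_1 = 0 ⊃ 0 = 5
x_1 ⊃ x_2 = 0 ⊃ 1 = 5
(x_1 ∧ x_2) ⊃ x_2 = 0 ⊃ 1 = 5
(x_1 ⊃ x_2) ⊃ ((x_1 ∧ x_2) ⊃ x_2) = 5 ⊃ 5 = 5
((x_1 ∧ x_2) ⊃ x_1) ⊃ ((x_1 ⊃ x_2) ⊃ ((x_1 ∧ x_2) ⊃ x_2)) = 5 ⊃ 5 = 5
and checking the remaining 35 assignments likewise gives ≥ 5 in every case.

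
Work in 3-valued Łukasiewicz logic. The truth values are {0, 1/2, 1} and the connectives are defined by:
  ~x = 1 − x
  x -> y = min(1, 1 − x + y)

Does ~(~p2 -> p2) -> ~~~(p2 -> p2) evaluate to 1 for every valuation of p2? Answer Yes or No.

Counterexample: take p2 = 0.
~p2 = ~0 = 1
~p2 -> p2 = 1 -> 0 = 0
~(~p2 -> p2) = ~0 = 1
p2 -> p2 = 0 -> 0 = 1
~(p2 -> p2) = ~1 = 0
~~(p2 -> p2) = ~0 = 1
~~~(p2 -> p2) = ~1 = 0
~(~p2 -> p2) -> ~~~(p2 -> p2) = 1 -> 0 = 0
This gives 0 ≠ 1.

No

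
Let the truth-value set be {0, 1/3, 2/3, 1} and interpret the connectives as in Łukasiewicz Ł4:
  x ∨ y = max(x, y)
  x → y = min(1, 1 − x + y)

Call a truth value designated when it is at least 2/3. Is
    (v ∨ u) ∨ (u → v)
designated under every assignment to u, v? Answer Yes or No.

Yes

u = 0, v = 0 ↦ 1
u = 0, v = 1/3 ↦ 1
u = 0, v = 2/3 ↦ 1
u = 0, v = 1 ↦ 1
u = 1/3, v = 0 ↦ 2/3
u = 1/3, v = 1/3 ↦ 1
u = 1/3, v = 2/3 ↦ 1
u = 1/3, v = 1 ↦ 1
u = 2/3, v = 0 ↦ 2/3
u = 2/3, v = 1/3 ↦ 2/3
u = 2/3, v = 2/3 ↦ 1
u = 2/3, v = 1 ↦ 1
u = 1, v = 0 ↦ 1
u = 1, v = 1/3 ↦ 1
u = 1, v = 2/3 ↦ 1
u = 1, v = 1 ↦ 1
Every assignment gives a value ≥ 2/3.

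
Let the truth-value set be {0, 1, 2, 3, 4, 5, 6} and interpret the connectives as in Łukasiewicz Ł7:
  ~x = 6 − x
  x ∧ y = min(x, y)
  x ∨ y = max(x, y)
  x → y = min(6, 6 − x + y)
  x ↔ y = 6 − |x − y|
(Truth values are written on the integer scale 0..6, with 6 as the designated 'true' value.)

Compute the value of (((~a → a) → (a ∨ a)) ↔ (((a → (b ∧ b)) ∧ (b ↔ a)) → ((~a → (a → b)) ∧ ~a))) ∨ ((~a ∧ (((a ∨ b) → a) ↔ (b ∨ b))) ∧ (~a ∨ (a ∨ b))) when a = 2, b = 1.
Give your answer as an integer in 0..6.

~a = ~2 = 4
~a → a = 4 → 2 = 4
a ∨ a = 2 ∨ 2 = 2
(~a → a) → (a ∨ a) = 4 → 2 = 4
b ∧ b = 1 ∧ 1 = 1
a → (b ∧ b) = 2 → 1 = 5
b ↔ a = 1 ↔ 2 = 5
(a → (b ∧ b)) ∧ (b ↔ a) = 5 ∧ 5 = 5
~a = ~2 = 4
a → b = 2 → 1 = 5
~a → (a → b) = 4 → 5 = 6
~a = ~2 = 4
(~a → (a → b)) ∧ ~a = 6 ∧ 4 = 4
((a → (b ∧ b)) ∧ (b ↔ a)) → ((~a → (a → b)) ∧ ~a) = 5 → 4 = 5
((~a → a) → (a ∨ a)) ↔ (((a → (b ∧ b)) ∧ (b ↔ a)) → ((~a → (a → b)) ∧ ~a)) = 4 ↔ 5 = 5
~a = ~2 = 4
a ∨ b = 2 ∨ 1 = 2
(a ∨ b) → a = 2 → 2 = 6
b ∨ b = 1 ∨ 1 = 1
((a ∨ b) → a) ↔ (b ∨ b) = 6 ↔ 1 = 1
~a ∧ (((a ∨ b) → a) ↔ (b ∨ b)) = 4 ∧ 1 = 1
~a = ~2 = 4
a ∨ b = 2 ∨ 1 = 2
~a ∨ (a ∨ b) = 4 ∨ 2 = 4
(~a ∧ (((a ∨ b) → a) ↔ (b ∨ b))) ∧ (~a ∨ (a ∨ b)) = 1 ∧ 4 = 1
(((~a → a) → (a ∨ a)) ↔ (((a → (b ∧ b)) ∧ (b ↔ a)) → ((~a → (a → b)) ∧ ~a))) ∨ ((~a ∧ (((a ∨ b) → a) ↔ (b ∨ b))) ∧ (~a ∨ (a ∨ b))) = 5 ∨ 1 = 5

5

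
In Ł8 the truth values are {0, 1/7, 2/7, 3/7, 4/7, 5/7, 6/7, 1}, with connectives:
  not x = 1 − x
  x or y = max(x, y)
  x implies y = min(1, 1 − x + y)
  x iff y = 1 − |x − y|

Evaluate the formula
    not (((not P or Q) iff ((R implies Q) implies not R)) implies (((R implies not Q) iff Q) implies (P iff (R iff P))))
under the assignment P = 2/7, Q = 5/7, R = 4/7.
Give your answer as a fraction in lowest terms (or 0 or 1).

1/7

not P = not 2/7 = 5/7
not P or Q = 5/7 or 5/7 = 5/7
R implies Q = 4/7 implies 5/7 = 1
not R = not 4/7 = 3/7
(R implies Q) implies not R = 1 implies 3/7 = 3/7
(not P or Q) iff ((R implies Q) implies not R) = 5/7 iff 3/7 = 5/7
not Q = not 5/7 = 2/7
R implies not Q = 4/7 implies 2/7 = 5/7
(R implies not Q) iff Q = 5/7 iff 5/7 = 1
R iff P = 4/7 iff 2/7 = 5/7
P iff (R iff P) = 2/7 iff 5/7 = 4/7
((R implies not Q) iff Q) implies (P iff (R iff P)) = 1 implies 4/7 = 4/7
((not P or Q) iff ((R implies Q) implies not R)) implies (((R implies not Q) iff Q) implies (P iff (R iff P))) = 5/7 implies 4/7 = 6/7
not (((not P or Q) iff ((R implies Q) implies not R)) implies (((R implies not Q) iff Q) implies (P iff (R iff P)))) = not 6/7 = 1/7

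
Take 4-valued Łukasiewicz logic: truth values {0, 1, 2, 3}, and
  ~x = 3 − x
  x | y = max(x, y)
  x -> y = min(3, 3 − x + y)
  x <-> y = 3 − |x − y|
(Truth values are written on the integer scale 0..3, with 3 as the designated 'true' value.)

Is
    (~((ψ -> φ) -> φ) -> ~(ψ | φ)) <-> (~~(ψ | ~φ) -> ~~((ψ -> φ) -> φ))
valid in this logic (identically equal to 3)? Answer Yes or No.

No

Counterexample: take φ = 0, ψ = 0.
ψ -> φ = 0 -> 0 = 3
(ψ -> φ) -> φ = 3 -> 0 = 0
~((ψ -> φ) -> φ) = ~0 = 3
ψ | φ = 0 | 0 = 0
~(ψ | φ) = ~0 = 3
~((ψ -> φ) -> φ) -> ~(ψ | φ) = 3 -> 3 = 3
~φ = ~0 = 3
ψ | ~φ = 0 | 3 = 3
~(ψ | ~φ) = ~3 = 0
~~(ψ | ~φ) = ~0 = 3
ψ -> φ = 0 -> 0 = 3
(ψ -> φ) -> φ = 3 -> 0 = 0
~((ψ -> φ) -> φ) = ~0 = 3
~~((ψ -> φ) -> φ) = ~3 = 0
~~(ψ | ~φ) -> ~~((ψ -> φ) -> φ) = 3 -> 0 = 0
(~((ψ -> φ) -> φ) -> ~(ψ | φ)) <-> (~~(ψ | ~φ) -> ~~((ψ -> φ) -> φ)) = 3 <-> 0 = 0
This gives 0 ≠ 3.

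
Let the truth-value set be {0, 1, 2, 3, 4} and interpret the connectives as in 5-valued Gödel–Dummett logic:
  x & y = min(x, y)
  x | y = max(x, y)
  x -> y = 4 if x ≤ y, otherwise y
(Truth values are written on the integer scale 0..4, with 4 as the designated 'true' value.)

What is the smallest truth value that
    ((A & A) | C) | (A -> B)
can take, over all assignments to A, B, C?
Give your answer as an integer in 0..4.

Take A = 1, B = 0, C = 0:
A & A = 1 & 1 = 1
(A & A) | C = 1 | 0 = 1
A -> B = 1 -> 0 = 0
((A & A) | C) | (A -> B) = 1 | 0 = 1
No assignment yields a value below 1, so this is the minimum.

1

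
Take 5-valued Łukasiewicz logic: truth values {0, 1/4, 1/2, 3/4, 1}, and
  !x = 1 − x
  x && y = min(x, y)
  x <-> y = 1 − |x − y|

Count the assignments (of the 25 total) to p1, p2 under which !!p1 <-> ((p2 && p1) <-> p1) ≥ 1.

value 1: 3 assignments (counts)
value 3/4: 5 assignments
value 1/2: 6 assignments
value 1/4: 5 assignments
value 0: 6 assignments
So 3 of the 25 assignments meet the threshold.

3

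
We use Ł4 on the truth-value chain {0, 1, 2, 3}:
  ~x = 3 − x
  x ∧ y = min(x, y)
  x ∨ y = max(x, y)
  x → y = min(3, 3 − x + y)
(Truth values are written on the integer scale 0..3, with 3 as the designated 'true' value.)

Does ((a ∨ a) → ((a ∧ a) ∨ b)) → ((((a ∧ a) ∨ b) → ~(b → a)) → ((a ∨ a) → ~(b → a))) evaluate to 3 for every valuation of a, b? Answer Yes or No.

a = 0, b = 0 ↦ 3
a = 0, b = 1 ↦ 3
a = 0, b = 2 ↦ 3
a = 0, b = 3 ↦ 3
a = 1, b = 0 ↦ 3
a = 1, b = 1 ↦ 3
a = 1, b = 2 ↦ 3
a = 1, b = 3 ↦ 3
a = 2, b = 0 ↦ 3
a = 2, b = 1 ↦ 3
a = 2, b = 2 ↦ 3
a = 2, b = 3 ↦ 3
a = 3, b = 0 ↦ 3
a = 3, b = 1 ↦ 3
a = 3, b = 2 ↦ 3
a = 3, b = 3 ↦ 3
Every assignment gives a value ≥ 3.

Yes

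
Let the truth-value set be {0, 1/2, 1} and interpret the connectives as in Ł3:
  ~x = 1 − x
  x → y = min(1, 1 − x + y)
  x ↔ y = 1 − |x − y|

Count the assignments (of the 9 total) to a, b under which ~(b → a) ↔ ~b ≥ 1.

a = 0, b = 0 ↦ 0  <
a = 0, b = 1/2 ↦ 1  ≥
a = 0, b = 1 ↦ 0  <
a = 1/2, b = 0 ↦ 0  <
a = 1/2, b = 1/2 ↦ 1/2  <
a = 1/2, b = 1 ↦ 1/2  <
a = 1, b = 0 ↦ 0  <
a = 1, b = 1/2 ↦ 1/2  <
a = 1, b = 1 ↦ 1  ≥
So 2 of the 9 assignments meet the threshold.

2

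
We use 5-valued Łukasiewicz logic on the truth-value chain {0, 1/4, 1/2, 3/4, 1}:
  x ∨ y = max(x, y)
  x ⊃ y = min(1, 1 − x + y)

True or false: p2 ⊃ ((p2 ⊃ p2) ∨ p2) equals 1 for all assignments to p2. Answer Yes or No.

p2 = 0 ↦ 1
p2 = 1/4 ↦ 1
p2 = 1/2 ↦ 1
p2 = 3/4 ↦ 1
p2 = 1 ↦ 1
Every assignment gives a value ≥ 1.

Yes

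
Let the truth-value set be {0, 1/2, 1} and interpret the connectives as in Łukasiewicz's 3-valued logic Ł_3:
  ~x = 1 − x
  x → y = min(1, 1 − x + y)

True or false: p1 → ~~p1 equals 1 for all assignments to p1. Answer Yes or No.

Yes

p1 = 0 ↦ 1
p1 = 1/2 ↦ 1
p1 = 1 ↦ 1
Every assignment gives a value ≥ 1.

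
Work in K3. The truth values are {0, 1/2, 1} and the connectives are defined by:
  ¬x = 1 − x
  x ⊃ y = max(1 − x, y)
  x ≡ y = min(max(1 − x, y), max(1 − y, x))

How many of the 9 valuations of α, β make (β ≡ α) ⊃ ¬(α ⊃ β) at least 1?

2

α = 0, β = 0 ↦ 0  <
α = 0, β = 1/2 ↦ 1/2  <
α = 0, β = 1 ↦ 1  ≥
α = 1/2, β = 0 ↦ 1/2  <
α = 1/2, β = 1/2 ↦ 1/2  <
α = 1/2, β = 1 ↦ 1/2  <
α = 1, β = 0 ↦ 1  ≥
α = 1, β = 1/2 ↦ 1/2  <
α = 1, β = 1 ↦ 0  <
So 2 of the 9 assignments meet the threshold.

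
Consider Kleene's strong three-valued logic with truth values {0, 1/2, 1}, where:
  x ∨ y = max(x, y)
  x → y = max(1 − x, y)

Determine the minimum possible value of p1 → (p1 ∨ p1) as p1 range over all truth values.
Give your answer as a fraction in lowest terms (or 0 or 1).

1/2

Take p1 = 1/2:
p1 ∨ p1 = 1/2 ∨ 1/2 = 1/2
p1 → (p1 ∨ p1) = 1/2 → 1/2 = 1/2
No assignment yields a value below 1/2, so this is the minimum.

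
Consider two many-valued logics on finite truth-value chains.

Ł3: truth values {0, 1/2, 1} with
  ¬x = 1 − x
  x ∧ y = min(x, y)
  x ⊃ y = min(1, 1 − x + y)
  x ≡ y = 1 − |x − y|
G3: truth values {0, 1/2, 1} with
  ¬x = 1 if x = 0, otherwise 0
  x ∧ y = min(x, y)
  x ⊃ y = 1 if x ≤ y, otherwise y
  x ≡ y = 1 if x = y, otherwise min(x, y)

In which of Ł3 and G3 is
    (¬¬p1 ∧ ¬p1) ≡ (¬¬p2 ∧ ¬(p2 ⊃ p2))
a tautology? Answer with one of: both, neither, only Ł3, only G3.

only G3

In Ł3: at p1 = 1/2, p2 = 0 the value is 1/2 — not a tautology.
In G3: every assignment gives 1 — tautology.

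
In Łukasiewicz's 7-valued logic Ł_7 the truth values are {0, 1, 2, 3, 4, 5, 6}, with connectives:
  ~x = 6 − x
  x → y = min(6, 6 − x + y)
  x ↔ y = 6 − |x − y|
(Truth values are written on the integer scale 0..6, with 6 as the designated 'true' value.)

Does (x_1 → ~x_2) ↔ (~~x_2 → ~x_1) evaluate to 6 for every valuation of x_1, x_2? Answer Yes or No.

At x_1 = 1, x_2 = 3, for instance:
~x_2 = ~3 = 3
x_1 → ~x_2 = 1 → 3 = 6
~~x_2 = ~3 = 3
~x_1 = ~1 = 5
~~x_2 → ~x_1 = 3 → 5 = 6
(x_1 → ~x_2) ↔ (~~x_2 → ~x_1) = 6 ↔ 6 = 6
and checking the remaining 48 assignments likewise gives ≥ 6 in every case.

Yes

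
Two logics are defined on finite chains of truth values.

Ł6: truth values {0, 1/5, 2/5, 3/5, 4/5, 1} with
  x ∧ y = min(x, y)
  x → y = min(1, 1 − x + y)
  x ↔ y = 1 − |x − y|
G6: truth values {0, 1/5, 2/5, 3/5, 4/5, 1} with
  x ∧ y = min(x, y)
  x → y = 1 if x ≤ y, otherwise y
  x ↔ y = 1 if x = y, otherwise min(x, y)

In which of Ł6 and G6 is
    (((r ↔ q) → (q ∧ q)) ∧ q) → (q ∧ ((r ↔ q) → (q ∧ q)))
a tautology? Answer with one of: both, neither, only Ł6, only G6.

both

In Ł6: every assignment gives 1 — tautology.
In G6: every assignment gives 1 — tautology.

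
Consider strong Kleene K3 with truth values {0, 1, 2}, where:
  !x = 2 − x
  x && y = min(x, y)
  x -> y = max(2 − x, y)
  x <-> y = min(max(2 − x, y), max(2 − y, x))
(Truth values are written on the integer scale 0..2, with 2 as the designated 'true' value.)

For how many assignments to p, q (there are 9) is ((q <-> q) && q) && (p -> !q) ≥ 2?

1

p = 0, q = 0 ↦ 0  <
p = 0, q = 1 ↦ 1  <
p = 0, q = 2 ↦ 2  ≥
p = 1, q = 0 ↦ 0  <
p = 1, q = 1 ↦ 1  <
p = 1, q = 2 ↦ 1  <
p = 2, q = 0 ↦ 0  <
p = 2, q = 1 ↦ 1  <
p = 2, q = 2 ↦ 0  <
So 1 of the 9 assignments meets the threshold.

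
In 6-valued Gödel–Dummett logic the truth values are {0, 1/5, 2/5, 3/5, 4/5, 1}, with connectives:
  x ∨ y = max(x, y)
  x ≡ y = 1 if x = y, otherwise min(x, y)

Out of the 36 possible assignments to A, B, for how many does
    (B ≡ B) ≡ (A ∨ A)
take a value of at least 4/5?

12

value 1: 6 assignments (counts)
value 4/5: 6 assignments (counts)
value 3/5: 6 assignments
value 2/5: 6 assignments
value 1/5: 6 assignments
value 0: 6 assignments
So 12 of the 36 assignments meet the threshold.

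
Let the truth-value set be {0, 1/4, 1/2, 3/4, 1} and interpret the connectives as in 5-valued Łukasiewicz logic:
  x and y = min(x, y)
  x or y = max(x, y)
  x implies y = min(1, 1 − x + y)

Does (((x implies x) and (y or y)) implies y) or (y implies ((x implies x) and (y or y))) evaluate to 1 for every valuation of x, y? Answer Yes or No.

Yes

At x = 1, y = 1/4, for instance:
x implies x = 1 implies 1 = 1
y or y = 1/4 or 1/4 = 1/4
(x implies x) and (y or y) = 1 and 1/4 = 1/4
((x implies x) and (y or y)) implies y = 1/4 implies 1/4 = 1
y implies ((x implies x) and (y or y)) = 1/4 implies 1/4 = 1
(((x implies x) and (y or y)) implies y) or (y implies ((x implies x) and (y or y))) = 1 or 1 = 1
and checking the remaining 24 assignments likewise gives ≥ 1 in every case.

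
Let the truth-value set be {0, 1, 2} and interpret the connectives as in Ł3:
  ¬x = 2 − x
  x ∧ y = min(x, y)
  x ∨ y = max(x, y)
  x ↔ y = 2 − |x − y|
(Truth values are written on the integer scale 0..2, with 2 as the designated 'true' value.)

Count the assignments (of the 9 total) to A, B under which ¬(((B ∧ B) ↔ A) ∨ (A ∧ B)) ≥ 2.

2

A = 0, B = 0 ↦ 0  <
A = 0, B = 1 ↦ 1  <
A = 0, B = 2 ↦ 2  ≥
A = 1, B = 0 ↦ 1  <
A = 1, B = 1 ↦ 0  <
A = 1, B = 2 ↦ 1  <
A = 2, B = 0 ↦ 2  ≥
A = 2, B = 1 ↦ 1  <
A = 2, B = 2 ↦ 0  <
So 2 of the 9 assignments meet the threshold.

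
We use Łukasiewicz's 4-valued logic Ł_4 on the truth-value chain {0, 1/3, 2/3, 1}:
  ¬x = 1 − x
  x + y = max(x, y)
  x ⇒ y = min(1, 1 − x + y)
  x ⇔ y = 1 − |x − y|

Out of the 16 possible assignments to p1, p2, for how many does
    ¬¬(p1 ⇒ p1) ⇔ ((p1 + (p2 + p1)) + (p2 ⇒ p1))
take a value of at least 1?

13

p1 = 0, p2 = 0 ↦ 1  ≥
p1 = 0, p2 = 1/3 ↦ 2/3  <
p1 = 0, p2 = 2/3 ↦ 2/3  <
p1 = 0, p2 = 1 ↦ 1  ≥
p1 = 1/3, p2 = 0 ↦ 1  ≥
p1 = 1/3, p2 = 1/3 ↦ 1  ≥
p1 = 1/3, p2 = 2/3 ↦ 2/3  <
p1 = 1/3, p2 = 1 ↦ 1  ≥
p1 = 2/3, p2 = 0 ↦ 1  ≥
p1 = 2/3, p2 = 1/3 ↦ 1  ≥
p1 = 2/3, p2 = 2/3 ↦ 1  ≥
p1 = 2/3, p2 = 1 ↦ 1  ≥
p1 = 1, p2 = 0 ↦ 1  ≥
p1 = 1, p2 = 1/3 ↦ 1  ≥
p1 = 1, p2 = 2/3 ↦ 1  ≥
p1 = 1, p2 = 1 ↦ 1  ≥
So 13 of the 16 assignments meet the threshold.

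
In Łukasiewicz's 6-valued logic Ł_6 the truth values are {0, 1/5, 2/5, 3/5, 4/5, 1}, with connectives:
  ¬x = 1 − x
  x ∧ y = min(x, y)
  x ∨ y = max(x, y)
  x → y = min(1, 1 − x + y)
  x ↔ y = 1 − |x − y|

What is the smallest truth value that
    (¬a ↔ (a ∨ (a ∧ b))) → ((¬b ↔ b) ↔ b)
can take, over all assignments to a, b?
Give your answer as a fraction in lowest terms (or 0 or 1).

Take a = 2/5, b = 1:
¬a = ¬2/5 = 3/5
a ∧ b = 2/5 ∧ 1 = 2/5
a ∨ (a ∧ b) = 2/5 ∨ 2/5 = 2/5
¬a ↔ (a ∨ (a ∧ b)) = 3/5 ↔ 2/5 = 4/5
¬b = ¬1 = 0
¬b ↔ b = 0 ↔ 1 = 0
(¬b ↔ b) ↔ b = 0 ↔ 1 = 0
(¬a ↔ (a ∨ (a ∧ b))) → ((¬b ↔ b) ↔ b) = 4/5 → 0 = 1/5
No assignment yields a value below 1/5, so this is the minimum.

1/5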